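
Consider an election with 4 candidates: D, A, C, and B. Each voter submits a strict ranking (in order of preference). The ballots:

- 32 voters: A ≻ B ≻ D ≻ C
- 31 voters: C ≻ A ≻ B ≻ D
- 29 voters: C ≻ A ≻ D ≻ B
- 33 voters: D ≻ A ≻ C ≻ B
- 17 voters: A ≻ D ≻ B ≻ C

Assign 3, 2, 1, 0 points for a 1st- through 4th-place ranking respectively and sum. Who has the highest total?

D: 32·1 + 31·0 + 29·1 + 33·3 + 17·2 = 194
A: 32·3 + 31·2 + 29·2 + 33·2 + 17·3 = 333
C: 32·0 + 31·3 + 29·3 + 33·1 + 17·0 = 213
B: 32·2 + 31·1 + 29·0 + 33·0 + 17·1 = 112
A has the highest Borda score (333).

A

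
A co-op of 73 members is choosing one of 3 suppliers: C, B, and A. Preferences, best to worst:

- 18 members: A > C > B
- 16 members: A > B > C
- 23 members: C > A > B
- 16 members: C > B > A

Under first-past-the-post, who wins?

First-place votes: C 39, B 0, A 34.
C has the most first-place votes.

C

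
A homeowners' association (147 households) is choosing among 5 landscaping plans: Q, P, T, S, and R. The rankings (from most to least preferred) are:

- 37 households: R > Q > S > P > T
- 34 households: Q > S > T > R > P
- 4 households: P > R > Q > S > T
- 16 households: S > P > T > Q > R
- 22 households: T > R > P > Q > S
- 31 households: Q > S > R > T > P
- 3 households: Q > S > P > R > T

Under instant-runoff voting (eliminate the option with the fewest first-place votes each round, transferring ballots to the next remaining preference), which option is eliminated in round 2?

S

Round 1: Q 68, P 4, T 22, S 16, R 37. Eliminate P.
Round 2: Q 68, T 22, S 16, R 41. Eliminate S.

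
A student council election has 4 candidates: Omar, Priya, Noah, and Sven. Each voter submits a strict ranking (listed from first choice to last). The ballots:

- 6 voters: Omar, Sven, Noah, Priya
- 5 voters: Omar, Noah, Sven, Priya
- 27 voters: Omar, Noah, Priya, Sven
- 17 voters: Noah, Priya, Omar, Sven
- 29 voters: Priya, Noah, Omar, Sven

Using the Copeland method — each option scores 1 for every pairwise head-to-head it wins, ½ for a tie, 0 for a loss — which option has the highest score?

Omar: beats Sven; loses to Priya and Noah → score 1.
Priya: beats Omar and Sven; loses to Noah → score 2.
Noah: beats Omar, Priya, and Sven → score 3.
Sven: loses to Omar, Priya, and Noah → score 0.
Noah has the best pairwise record.

Noah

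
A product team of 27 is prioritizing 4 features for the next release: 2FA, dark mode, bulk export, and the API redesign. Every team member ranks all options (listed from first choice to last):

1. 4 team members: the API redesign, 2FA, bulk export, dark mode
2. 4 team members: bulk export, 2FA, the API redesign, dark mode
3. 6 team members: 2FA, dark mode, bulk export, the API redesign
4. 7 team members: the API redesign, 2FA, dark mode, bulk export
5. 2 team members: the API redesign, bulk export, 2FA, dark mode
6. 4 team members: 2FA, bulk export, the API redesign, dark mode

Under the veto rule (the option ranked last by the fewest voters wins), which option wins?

2FA

Last-place votes: 2FA 0, dark mode 14, bulk export 7, the API redesign 6.
2FA is ranked last by the fewest voters, so 2FA wins.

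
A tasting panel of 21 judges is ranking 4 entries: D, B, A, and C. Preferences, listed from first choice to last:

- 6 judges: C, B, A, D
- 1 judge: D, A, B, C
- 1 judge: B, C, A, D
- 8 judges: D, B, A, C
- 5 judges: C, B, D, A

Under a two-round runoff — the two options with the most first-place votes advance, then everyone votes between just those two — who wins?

Round 1 first-place votes: D 9, B 1, A 0, C 11.
C and D advance.
Runoff: C is preferred to D by 12 voters; D by 9.
C wins the runoff.

C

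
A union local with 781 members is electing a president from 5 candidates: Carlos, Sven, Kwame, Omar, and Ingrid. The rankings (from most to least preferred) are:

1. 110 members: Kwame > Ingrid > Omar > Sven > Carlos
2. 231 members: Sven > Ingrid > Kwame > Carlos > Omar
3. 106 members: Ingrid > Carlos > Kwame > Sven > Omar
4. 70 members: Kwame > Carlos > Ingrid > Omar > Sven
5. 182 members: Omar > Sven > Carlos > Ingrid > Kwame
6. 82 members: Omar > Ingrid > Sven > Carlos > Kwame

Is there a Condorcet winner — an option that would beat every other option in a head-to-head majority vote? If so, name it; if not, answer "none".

none

Checking pairwise contests:
Sven beats Carlos 605–176.
Omar beats Sven 444–337.
Sven beats Kwame 495–286.
Carlos beats Omar 407–374.
Sven beats Ingrid 413–368.
Every option loses at least one head-to-head, so there is no Condorcet winner.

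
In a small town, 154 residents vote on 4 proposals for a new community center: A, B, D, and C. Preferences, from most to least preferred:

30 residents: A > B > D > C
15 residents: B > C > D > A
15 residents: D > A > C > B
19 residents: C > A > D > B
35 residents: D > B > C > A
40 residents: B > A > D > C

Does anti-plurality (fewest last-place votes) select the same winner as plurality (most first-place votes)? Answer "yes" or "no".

Anti-plurality — last-place votes: A 50, B 34, D 0, C 70. Winner: D.
Plurality — first-place votes: A 30, B 55, D 50, C 19. Winner: B.
The two methods disagree.

no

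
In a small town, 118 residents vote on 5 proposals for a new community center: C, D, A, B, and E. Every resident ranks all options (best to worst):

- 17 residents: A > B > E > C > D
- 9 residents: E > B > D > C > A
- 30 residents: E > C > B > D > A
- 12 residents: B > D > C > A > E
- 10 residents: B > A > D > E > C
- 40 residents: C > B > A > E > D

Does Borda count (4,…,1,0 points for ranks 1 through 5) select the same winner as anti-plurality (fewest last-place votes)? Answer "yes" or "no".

yes

Borda — scores: C 300, D 104, A 190, B 346, E 240. Winner: B.
Anti-plurality — last-place votes: C 10, D 57, A 39, B 0, E 12. Winner: B.
The two methods agree.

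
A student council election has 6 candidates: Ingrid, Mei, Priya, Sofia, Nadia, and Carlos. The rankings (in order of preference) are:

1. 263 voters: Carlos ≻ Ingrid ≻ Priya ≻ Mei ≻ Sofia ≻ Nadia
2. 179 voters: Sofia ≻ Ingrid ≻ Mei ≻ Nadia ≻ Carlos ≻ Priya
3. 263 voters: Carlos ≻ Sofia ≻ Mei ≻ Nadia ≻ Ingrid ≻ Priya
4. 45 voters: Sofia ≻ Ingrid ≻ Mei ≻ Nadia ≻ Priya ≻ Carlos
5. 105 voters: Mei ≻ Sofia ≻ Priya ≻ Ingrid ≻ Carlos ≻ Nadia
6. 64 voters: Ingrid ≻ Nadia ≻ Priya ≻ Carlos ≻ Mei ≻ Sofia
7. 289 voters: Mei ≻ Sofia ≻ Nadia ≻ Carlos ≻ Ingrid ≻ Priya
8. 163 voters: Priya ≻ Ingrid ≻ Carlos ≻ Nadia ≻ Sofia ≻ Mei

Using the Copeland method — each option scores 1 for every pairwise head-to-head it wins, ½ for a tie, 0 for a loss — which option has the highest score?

Carlos

Ingrid: beats Mei, Priya, and Nadia; loses to Sofia and Carlos → score 3.
Mei: beats Priya, Sofia, and Nadia; loses to Ingrid and Carlos → score 3.
Priya: loses to Ingrid, Mei, Sofia, Nadia, and Carlos → score 0.
Sofia: beats Ingrid, Priya, and Nadia; loses to Mei and Carlos → score 3.
Nadia: beats Priya; loses to Ingrid, Mei, Sofia, and Carlos → score 1.
Carlos: beats Ingrid, Mei, Priya, Sofia, and Nadia → score 5.
Carlos has the best pairwise record.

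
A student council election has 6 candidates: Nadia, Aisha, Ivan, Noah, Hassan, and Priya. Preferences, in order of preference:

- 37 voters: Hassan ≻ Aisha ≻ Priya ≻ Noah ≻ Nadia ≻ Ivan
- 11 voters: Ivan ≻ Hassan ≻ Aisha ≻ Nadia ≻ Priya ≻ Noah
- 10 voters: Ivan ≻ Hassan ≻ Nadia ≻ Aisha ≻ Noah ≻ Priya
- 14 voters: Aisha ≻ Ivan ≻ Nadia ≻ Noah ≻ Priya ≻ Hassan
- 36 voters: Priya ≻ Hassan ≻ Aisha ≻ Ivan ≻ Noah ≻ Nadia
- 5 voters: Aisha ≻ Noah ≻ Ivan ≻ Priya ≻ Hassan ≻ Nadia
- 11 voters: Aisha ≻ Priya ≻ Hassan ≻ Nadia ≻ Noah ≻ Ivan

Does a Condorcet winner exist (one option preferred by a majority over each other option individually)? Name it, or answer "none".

Checking pairwise contests:
Aisha beats Nadia 114–10.
Hassan beats Aisha 94–30.
Aisha beats Ivan 103–21.
Aisha beats Noah 124–0.
Priya beats Hassan 66–58.
Aisha beats Priya 88–36.
Every option loses at least one head-to-head, so there is no Condorcet winner.

none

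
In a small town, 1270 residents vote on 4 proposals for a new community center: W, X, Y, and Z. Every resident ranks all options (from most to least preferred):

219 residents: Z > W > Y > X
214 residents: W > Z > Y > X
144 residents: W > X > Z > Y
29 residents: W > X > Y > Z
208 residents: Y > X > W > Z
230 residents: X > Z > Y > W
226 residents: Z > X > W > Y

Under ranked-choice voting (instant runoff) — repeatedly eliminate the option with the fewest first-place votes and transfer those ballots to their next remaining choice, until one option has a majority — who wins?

Z

Round 1: W 387, X 230, Y 208, Z 445. Eliminate Y.
Round 2: W 387, X 438, Z 445. Eliminate W.
Round 3: X 611, Z 659. Z has a majority.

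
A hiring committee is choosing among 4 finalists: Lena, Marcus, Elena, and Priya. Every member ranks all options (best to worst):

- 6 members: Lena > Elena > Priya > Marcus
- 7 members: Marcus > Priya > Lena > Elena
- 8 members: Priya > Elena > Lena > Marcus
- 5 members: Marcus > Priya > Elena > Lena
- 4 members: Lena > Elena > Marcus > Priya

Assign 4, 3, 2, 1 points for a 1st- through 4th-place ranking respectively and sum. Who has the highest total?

Priya

Lena: 6·4 + 7·2 + 8·2 + 5·1 + 4·4 = 75
Marcus: 6·1 + 7·4 + 8·1 + 5·4 + 4·2 = 70
Elena: 6·3 + 7·1 + 8·3 + 5·2 + 4·3 = 71
Priya: 6·2 + 7·3 + 8·4 + 5·3 + 4·1 = 84
Priya has the highest Borda score (84).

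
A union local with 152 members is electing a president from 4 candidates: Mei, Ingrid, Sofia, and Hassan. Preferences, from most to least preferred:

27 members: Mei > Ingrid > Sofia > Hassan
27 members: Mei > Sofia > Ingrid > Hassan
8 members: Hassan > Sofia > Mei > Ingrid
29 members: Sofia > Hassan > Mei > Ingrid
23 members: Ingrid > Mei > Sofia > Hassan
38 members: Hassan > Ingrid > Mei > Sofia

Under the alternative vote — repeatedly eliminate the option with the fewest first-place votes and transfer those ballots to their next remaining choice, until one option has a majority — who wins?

Round 1: Mei 54, Ingrid 23, Sofia 29, Hassan 46. Eliminate Ingrid.
Round 2: Mei 77, Sofia 29, Hassan 46. Mei has a majority.

Mei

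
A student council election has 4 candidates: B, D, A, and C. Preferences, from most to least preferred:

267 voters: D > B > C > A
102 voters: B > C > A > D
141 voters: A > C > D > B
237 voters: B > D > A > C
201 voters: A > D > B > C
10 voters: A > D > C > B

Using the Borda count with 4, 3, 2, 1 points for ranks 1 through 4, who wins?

B: 267·3 + 102·4 + 141·1 + 237·4 + 201·2 + 10·1 = 2710
D: 267·4 + 102·1 + 141·2 + 237·3 + 201·3 + 10·3 = 2796
A: 267·1 + 102·2 + 141·4 + 237·2 + 201·4 + 10·4 = 2353
C: 267·2 + 102·3 + 141·3 + 237·1 + 201·1 + 10·2 = 1721
D has the highest Borda score (2796).

D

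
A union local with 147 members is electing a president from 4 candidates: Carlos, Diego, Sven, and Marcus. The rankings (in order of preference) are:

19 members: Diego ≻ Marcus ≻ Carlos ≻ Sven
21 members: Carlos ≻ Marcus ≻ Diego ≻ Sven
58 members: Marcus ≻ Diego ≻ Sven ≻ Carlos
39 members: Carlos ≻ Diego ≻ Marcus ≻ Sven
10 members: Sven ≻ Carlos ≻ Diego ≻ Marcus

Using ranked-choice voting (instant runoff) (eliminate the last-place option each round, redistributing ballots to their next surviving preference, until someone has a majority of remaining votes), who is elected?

Marcus

Round 1: Carlos 60, Diego 19, Sven 10, Marcus 58. Eliminate Sven.
Round 2: Carlos 70, Diego 19, Marcus 58. Eliminate Diego.
Round 3: Carlos 70, Marcus 77. Marcus has a majority.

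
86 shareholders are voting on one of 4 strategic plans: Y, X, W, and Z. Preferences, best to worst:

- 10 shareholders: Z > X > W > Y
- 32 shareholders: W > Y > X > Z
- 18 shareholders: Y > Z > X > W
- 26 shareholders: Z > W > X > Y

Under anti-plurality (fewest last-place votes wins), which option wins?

X

Last-place votes: Y 36, X 0, W 18, Z 32.
X is ranked last by the fewest voters, so X wins.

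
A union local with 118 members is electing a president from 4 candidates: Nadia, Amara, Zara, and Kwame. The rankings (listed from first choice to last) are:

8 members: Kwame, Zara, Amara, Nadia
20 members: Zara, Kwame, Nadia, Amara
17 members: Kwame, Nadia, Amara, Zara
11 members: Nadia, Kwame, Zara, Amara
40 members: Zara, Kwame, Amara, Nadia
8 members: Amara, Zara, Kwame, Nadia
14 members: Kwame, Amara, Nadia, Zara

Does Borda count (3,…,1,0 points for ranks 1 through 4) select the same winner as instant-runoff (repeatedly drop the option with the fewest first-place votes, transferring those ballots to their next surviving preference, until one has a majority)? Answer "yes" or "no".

no

Borda — scores: Nadia 101, Amara 117, Zara 223, Kwame 267. Winner: Kwame.
Instant-runoff — R1 Nadia 11, Amara 8, Zara 60, Kwame 39 (Zara winner). Winner: Zara.
The two methods disagree.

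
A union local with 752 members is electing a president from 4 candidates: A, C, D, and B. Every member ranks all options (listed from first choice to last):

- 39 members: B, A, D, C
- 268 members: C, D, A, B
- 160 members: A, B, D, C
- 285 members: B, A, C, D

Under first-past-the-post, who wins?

B

First-place votes: A 160, C 268, D 0, B 324.
B has the most first-place votes.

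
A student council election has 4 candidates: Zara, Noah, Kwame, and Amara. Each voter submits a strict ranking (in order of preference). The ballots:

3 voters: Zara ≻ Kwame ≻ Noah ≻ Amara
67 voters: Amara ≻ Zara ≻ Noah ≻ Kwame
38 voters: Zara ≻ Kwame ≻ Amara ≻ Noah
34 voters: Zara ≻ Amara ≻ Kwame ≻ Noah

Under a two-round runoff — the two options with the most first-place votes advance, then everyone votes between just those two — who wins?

Round 1 first-place votes: Zara 75, Noah 0, Kwame 0, Amara 67.
Zara and Amara advance.
Runoff: Zara is preferred to Amara by 75 voters; Amara by 67.
Zara wins the runoff.

Zara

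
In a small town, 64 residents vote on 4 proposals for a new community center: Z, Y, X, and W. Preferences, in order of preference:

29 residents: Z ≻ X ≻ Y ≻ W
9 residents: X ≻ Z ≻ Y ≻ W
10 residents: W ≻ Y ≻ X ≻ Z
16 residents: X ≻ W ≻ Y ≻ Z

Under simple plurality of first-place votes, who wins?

Z

First-place votes: Z 29, Y 0, X 25, W 10.
Z has the most first-place votes.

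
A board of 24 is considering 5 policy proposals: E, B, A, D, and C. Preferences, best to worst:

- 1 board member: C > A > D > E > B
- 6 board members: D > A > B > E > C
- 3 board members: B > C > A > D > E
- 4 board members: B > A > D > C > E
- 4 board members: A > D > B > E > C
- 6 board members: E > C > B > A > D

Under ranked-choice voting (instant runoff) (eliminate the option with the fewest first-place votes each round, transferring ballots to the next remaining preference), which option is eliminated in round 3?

E

Round 1: E 6, B 7, A 4, D 6, C 1. Eliminate C.
Round 2: E 6, B 7, A 5, D 6. Eliminate A.
Round 3: E 6, B 7, D 11. Eliminate E.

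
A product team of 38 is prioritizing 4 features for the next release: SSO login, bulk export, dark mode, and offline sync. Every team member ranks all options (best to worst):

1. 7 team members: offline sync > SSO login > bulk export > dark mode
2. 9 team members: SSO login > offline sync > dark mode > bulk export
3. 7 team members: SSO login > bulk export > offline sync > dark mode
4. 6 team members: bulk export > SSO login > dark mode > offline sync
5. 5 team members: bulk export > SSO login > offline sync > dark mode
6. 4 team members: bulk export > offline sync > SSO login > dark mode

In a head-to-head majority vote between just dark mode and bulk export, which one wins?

Voters preferring dark mode to bulk export: 9; preferring bulk export to dark mode: 29.
bulk export wins the head-to-head.

bulk export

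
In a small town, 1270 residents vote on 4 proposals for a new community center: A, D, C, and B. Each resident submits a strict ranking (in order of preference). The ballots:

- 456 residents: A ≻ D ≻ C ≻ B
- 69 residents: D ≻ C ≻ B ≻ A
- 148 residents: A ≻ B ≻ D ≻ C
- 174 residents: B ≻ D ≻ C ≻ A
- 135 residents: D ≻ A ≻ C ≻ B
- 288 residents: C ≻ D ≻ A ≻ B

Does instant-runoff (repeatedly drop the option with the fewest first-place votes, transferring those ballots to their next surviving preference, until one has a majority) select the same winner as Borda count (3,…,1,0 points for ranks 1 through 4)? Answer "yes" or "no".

yes

Instant-runoff — R1 A 604, D 204, C 288, B 174 (B out); R2 A 604, D 378, C 288 (C out); R3 A 604, D 666 (D winner). Winner: D.
Borda — scores: A 2370, D 2596, C 1767, B 887. Winner: D.
The two methods agree.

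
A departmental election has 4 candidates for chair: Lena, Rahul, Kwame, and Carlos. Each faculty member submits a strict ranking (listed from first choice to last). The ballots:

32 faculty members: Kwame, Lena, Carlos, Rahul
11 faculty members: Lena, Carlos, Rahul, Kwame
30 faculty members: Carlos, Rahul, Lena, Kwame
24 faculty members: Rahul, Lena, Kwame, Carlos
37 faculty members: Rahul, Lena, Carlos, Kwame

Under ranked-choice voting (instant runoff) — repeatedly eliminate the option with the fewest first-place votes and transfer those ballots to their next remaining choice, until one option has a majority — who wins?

Round 1: Lena 11, Rahul 61, Kwame 32, Carlos 30. Eliminate Lena.
Round 2: Rahul 61, Kwame 32, Carlos 41. Eliminate Kwame.
Round 3: Rahul 61, Carlos 73. Carlos has a majority.

Carlos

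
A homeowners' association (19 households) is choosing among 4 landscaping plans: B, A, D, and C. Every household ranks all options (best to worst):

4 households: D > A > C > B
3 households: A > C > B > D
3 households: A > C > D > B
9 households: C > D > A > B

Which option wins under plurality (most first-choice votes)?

First-place votes: B 0, A 6, D 4, C 9.
C has the most first-place votes.

C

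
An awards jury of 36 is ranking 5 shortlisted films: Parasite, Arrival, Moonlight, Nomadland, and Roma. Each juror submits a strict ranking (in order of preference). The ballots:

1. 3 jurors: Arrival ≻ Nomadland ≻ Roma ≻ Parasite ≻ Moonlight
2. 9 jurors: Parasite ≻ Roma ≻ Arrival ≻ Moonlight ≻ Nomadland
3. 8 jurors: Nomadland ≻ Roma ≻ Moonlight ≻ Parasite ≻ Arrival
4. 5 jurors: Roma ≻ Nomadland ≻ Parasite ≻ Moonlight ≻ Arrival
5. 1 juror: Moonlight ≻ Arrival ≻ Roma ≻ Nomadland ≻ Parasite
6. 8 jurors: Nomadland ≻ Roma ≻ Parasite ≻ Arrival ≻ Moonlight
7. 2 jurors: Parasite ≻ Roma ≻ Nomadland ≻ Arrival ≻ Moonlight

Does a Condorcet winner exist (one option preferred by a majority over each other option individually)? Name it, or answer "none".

Nomadland vs Parasite: 25–11 for Nomadland.
Nomadland vs Arrival: 23–13 for Nomadland.
Nomadland vs Moonlight: 26–10 for Nomadland.
Nomadland vs Roma: 19–17 for Nomadland.
Nomadland beats every other option head-to-head.

Nomadland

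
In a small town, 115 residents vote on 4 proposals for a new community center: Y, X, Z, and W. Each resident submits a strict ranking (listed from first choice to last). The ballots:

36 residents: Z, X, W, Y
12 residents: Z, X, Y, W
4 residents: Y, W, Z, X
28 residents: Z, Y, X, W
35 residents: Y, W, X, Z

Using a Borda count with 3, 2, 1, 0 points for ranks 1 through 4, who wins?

Z

Y: 36·0 + 12·1 + 4·3 + 28·2 + 35·3 = 185
X: 36·2 + 12·2 + 4·0 + 28·1 + 35·1 = 159
Z: 36·3 + 12·3 + 4·1 + 28·3 + 35·0 = 232
W: 36·1 + 12·0 + 4·2 + 28·0 + 35·2 = 114
Z has the highest Borda score (232).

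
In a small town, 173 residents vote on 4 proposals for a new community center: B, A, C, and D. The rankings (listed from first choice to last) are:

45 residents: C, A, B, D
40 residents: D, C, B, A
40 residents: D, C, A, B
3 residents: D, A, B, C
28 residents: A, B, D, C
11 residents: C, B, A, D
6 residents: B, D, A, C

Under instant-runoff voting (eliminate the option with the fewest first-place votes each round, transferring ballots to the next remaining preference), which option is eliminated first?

Round 1: B 6, A 28, C 56, D 83. Eliminate B.

B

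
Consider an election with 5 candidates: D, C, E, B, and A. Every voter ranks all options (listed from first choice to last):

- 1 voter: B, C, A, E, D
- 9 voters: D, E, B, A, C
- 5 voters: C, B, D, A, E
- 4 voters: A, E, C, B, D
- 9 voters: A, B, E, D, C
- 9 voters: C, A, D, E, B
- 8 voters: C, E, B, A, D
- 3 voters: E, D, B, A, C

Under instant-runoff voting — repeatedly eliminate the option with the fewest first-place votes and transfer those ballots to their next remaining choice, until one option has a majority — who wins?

Round 1: D 9, C 22, E 3, B 1, A 13. Eliminate B.
Round 2: D 9, C 23, E 3, A 13. Eliminate E.
Round 3: D 12, C 23, A 13. Eliminate D.
Round 4: C 23, A 25. A has a majority.

A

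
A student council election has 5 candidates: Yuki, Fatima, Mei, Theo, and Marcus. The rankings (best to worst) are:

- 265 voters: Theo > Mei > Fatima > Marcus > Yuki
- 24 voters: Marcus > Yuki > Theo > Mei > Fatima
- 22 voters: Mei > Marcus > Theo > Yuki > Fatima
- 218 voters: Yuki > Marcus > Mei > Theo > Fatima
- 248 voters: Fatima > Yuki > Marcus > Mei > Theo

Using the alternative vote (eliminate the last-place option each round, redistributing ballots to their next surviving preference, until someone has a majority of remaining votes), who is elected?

Theo

Round 1: Yuki 218, Fatima 248, Mei 22, Theo 265, Marcus 24. Eliminate Mei.
Round 2: Yuki 218, Fatima 248, Theo 265, Marcus 46. Eliminate Marcus.
Round 3: Yuki 242, Fatima 248, Theo 287. Eliminate Yuki.
Round 4: Fatima 248, Theo 529. Theo has a majority.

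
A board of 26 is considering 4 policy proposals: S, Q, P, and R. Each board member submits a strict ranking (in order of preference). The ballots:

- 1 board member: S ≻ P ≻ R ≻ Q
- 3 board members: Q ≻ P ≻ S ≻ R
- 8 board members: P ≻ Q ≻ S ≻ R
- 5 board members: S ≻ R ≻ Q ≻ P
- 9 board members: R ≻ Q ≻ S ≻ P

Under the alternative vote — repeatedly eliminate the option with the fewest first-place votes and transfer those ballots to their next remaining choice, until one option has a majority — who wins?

R

Round 1: S 6, Q 3, P 8, R 9. Eliminate Q.
Round 2: S 6, P 11, R 9. Eliminate S.
Round 3: P 12, R 14. R has a majority.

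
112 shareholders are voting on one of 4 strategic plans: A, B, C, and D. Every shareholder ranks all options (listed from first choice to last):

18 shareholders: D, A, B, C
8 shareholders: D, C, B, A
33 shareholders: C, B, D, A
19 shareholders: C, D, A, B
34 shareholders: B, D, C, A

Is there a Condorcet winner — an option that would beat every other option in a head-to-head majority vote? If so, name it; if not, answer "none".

none

Checking pairwise contests:
B beats A 75–37.
C beats B 60–52.
D beats C 60–52.
B beats D 67–45.
Every option loses at least one head-to-head, so there is no Condorcet winner.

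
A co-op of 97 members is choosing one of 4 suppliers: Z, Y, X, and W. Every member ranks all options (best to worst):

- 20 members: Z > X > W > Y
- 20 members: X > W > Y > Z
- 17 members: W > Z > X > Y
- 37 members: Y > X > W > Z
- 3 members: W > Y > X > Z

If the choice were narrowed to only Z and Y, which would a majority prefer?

Y

Voters preferring Z to Y: 37; preferring Y to Z: 60.
Y wins the head-to-head.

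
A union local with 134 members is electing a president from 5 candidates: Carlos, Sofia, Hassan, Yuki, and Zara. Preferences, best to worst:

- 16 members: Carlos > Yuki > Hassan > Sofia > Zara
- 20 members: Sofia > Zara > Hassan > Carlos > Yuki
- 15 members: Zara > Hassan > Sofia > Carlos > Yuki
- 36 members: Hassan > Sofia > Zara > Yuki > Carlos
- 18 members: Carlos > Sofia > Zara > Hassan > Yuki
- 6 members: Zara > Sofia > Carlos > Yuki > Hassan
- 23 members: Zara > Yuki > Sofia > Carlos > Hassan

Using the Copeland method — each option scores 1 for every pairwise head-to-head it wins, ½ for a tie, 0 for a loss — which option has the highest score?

Sofia

Carlos: beats Yuki; loses to Sofia, Hassan, and Zara → score 1.
Sofia: beats Carlos, Yuki, and Zara; ties Hassan → score 3.5.
Hassan: beats Carlos and Yuki; ties Sofia; loses to Zara → score 2.5.
Yuki: loses to Carlos, Sofia, Hassan, and Zara → score 0.
Zara: beats Carlos, Hassan, and Yuki; loses to Sofia → score 3.
Sofia has the best pairwise record.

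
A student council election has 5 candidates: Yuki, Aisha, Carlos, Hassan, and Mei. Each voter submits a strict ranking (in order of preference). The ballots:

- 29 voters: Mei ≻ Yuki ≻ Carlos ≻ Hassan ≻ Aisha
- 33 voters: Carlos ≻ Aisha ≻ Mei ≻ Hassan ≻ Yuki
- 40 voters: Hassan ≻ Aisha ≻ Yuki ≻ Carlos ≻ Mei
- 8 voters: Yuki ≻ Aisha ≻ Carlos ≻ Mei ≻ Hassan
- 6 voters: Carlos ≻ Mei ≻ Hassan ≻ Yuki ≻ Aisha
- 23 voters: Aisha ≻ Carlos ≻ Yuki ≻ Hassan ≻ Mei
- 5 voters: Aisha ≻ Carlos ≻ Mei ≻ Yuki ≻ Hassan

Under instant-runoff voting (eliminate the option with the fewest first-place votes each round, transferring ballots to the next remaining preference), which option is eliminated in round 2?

Mei

Round 1: Yuki 8, Aisha 28, Carlos 39, Hassan 40, Mei 29. Eliminate Yuki.
Round 2: Aisha 36, Carlos 39, Hassan 40, Mei 29. Eliminate Mei.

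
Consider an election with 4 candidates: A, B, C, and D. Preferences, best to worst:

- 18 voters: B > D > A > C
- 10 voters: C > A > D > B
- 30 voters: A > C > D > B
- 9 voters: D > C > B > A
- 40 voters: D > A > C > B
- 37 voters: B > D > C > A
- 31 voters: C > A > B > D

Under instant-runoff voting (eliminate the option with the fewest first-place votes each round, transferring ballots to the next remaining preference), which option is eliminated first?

A

Round 1: A 30, B 55, C 41, D 49. Eliminate A.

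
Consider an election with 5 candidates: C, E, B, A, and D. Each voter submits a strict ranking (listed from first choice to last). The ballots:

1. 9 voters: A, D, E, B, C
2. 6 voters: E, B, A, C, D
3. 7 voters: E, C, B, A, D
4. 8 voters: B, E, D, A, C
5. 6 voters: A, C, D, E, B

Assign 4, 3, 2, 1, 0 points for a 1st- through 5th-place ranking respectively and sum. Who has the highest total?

C: 9·0 + 6·1 + 7·3 + 8·0 + 6·3 = 45
E: 9·2 + 6·4 + 7·4 + 8·3 + 6·1 = 100
B: 9·1 + 6·3 + 7·2 + 8·4 + 6·0 = 73
A: 9·4 + 6·2 + 7·1 + 8·1 + 6·4 = 87
D: 9·3 + 6·0 + 7·0 + 8·2 + 6·2 = 55
E has the highest Borda score (100).

E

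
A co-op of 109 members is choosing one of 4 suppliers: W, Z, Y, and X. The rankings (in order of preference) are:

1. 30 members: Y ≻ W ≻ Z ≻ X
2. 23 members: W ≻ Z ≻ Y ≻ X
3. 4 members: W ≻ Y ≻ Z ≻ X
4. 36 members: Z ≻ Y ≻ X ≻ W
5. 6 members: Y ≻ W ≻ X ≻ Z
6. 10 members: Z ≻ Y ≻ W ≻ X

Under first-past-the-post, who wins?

First-place votes: W 27, Z 46, Y 36, X 0.
Z has the most first-place votes.

Z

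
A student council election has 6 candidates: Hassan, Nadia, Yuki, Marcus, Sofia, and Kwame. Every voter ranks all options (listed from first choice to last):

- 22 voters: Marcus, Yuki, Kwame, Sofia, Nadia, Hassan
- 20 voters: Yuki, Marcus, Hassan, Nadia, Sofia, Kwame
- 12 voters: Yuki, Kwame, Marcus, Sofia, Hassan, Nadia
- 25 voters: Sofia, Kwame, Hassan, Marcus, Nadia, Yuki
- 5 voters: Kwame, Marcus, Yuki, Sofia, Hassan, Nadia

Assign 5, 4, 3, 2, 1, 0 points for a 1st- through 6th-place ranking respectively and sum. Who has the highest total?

Hassan: 22·0 + 20·3 + 12·1 + 25·3 + 5·1 = 152
Nadia: 22·1 + 20·2 + 12·0 + 25·1 + 5·0 = 87
Yuki: 22·4 + 20·5 + 12·5 + 25·0 + 5·3 = 263
Marcus: 22·5 + 20·4 + 12·3 + 25·2 + 5·4 = 296
Sofia: 22·2 + 20·1 + 12·2 + 25·5 + 5·2 = 223
Kwame: 22·3 + 20·0 + 12·4 + 25·4 + 5·5 = 239
Marcus has the highest Borda score (296).

Marcus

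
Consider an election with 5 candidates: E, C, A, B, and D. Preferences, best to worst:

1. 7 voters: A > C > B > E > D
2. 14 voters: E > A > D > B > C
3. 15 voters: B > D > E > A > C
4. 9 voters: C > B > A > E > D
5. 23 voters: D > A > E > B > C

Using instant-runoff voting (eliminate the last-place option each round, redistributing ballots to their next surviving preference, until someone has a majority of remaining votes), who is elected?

D

Round 1: E 14, C 9, A 7, B 15, D 23. Eliminate A.
Round 2: E 14, C 16, B 15, D 23. Eliminate E.
Round 3: C 16, B 15, D 37. D has a majority.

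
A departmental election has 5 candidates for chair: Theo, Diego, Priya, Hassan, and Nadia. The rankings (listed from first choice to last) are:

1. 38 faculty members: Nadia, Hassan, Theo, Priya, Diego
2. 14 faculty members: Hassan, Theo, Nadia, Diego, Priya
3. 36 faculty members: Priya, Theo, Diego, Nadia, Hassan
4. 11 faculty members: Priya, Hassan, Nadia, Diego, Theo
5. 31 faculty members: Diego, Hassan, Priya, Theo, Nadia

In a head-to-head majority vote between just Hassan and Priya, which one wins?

Hassan

Voters preferring Hassan to Priya: 83; preferring Priya to Hassan: 47.
Hassan wins the head-to-head.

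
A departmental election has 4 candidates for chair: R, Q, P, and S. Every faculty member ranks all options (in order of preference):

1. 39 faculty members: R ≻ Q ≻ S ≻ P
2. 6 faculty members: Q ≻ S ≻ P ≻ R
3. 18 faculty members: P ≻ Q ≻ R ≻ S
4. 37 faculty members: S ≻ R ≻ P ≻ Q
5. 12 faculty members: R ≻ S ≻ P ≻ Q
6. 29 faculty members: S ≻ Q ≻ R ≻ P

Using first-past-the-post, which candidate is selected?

First-place votes: R 51, Q 6, P 18, S 66.
S has the most first-place votes.

S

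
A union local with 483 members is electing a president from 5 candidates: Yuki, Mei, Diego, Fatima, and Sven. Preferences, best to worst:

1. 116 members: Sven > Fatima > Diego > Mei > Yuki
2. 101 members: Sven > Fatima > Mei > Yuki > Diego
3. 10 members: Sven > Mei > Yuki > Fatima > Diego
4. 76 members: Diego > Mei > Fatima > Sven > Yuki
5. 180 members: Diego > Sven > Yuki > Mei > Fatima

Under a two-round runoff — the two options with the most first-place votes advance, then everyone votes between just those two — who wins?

Diego

Round 1 first-place votes: Yuki 0, Mei 0, Diego 256, Fatima 0, Sven 227.
Diego and Sven advance.
Runoff: Diego is preferred to Sven by 256 voters; Sven by 227.
Diego wins the runoff.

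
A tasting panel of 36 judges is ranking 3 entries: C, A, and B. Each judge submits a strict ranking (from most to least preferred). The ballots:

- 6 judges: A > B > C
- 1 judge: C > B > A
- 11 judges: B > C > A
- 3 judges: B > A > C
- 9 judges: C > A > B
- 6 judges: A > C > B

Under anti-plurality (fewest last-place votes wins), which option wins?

Last-place votes: C 9, A 12, B 15.
C is ranked last by the fewest voters, so C wins.

C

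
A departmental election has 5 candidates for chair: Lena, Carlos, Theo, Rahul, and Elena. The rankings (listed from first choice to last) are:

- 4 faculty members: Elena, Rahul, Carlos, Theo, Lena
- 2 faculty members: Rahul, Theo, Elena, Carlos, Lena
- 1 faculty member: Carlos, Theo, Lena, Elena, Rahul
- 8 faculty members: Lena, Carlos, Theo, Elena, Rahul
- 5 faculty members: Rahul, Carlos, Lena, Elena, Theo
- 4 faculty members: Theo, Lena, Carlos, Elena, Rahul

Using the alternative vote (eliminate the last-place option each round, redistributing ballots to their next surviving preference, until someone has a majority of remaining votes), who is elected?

Lena

Round 1: Lena 8, Carlos 1, Theo 4, Rahul 7, Elena 4. Eliminate Carlos.
Round 2: Lena 8, Theo 5, Rahul 7, Elena 4. Eliminate Elena.
Round 3: Lena 8, Theo 5, Rahul 11. Eliminate Theo.
Round 4: Lena 13, Rahul 11. Lena has a majority.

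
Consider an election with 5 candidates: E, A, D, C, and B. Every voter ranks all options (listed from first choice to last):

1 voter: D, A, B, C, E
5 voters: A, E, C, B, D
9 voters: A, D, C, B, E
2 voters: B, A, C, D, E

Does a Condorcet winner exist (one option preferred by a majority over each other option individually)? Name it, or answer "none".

A vs E: 17–0 for A.
A vs D: 16–1 for A.
A vs C: 17–0 for A.
A vs B: 15–2 for A.
A beats every other option head-to-head.

A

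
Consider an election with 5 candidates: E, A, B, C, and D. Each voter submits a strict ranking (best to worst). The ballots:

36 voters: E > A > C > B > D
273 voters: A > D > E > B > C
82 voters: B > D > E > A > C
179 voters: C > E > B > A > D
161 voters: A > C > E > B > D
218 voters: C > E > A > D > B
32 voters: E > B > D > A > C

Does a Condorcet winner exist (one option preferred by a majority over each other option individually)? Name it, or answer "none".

none

Checking pairwise contests:
C beats E 558–423.
E beats A 547–434.
E beats B 899–82.
A beats C 584–397.
E beats D 626–355.
Every option loses at least one head-to-head, so there is no Condorcet winner.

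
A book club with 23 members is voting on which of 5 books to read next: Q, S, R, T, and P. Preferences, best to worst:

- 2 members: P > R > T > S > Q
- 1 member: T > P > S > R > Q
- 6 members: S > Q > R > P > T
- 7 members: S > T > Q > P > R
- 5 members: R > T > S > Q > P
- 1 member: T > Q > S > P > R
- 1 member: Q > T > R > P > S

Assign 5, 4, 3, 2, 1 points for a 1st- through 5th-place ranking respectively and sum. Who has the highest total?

S

Q: 2·1 + 1·1 + 6·4 + 7·3 + 5·2 + 1·4 + 1·5 = 67
S: 2·2 + 1·3 + 6·5 + 7·5 + 5·3 + 1·3 + 1·1 = 91
R: 2·4 + 1·2 + 6·3 + 7·1 + 5·5 + 1·1 + 1·3 = 64
T: 2·3 + 1·5 + 6·1 + 7·4 + 5·4 + 1·5 + 1·4 = 74
P: 2·5 + 1·4 + 6·2 + 7·2 + 5·1 + 1·2 + 1·2 = 49
S has the highest Borda score (91).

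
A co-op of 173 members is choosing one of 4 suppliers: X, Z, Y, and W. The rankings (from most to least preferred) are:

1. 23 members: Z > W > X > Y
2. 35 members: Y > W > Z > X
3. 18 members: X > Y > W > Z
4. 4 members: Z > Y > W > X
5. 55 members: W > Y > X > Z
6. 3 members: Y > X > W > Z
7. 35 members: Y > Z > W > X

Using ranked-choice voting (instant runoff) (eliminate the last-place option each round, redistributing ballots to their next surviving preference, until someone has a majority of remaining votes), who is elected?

Y

Round 1: X 18, Z 27, Y 73, W 55. Eliminate X.
Round 2: Z 27, Y 91, W 55. Y has a majority.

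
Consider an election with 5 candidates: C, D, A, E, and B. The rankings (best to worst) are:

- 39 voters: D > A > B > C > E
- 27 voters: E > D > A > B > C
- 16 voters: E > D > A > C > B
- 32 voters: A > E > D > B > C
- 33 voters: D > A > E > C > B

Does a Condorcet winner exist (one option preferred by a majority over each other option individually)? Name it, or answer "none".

none

Checking pairwise contests:
D beats C 147–0.
E beats D 75–72.
D beats A 115–32.
A beats E 104–43.
D beats B 147–0.
Every option loses at least one head-to-head, so there is no Condorcet winner.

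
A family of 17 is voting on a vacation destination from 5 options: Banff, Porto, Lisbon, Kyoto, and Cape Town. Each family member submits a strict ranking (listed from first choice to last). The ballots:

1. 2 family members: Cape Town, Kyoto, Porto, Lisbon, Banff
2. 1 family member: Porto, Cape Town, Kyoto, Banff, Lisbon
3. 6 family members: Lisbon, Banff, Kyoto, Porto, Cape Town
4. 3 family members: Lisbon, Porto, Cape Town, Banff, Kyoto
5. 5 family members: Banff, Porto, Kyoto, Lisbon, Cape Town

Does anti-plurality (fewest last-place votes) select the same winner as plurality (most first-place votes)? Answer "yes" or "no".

Anti-plurality — last-place votes: Banff 2, Porto 0, Lisbon 1, Kyoto 3, Cape Town 11. Winner: Porto.
Plurality — first-place votes: Banff 5, Porto 1, Lisbon 9, Kyoto 0, Cape Town 2. Winner: Lisbon.
The two methods disagree.

no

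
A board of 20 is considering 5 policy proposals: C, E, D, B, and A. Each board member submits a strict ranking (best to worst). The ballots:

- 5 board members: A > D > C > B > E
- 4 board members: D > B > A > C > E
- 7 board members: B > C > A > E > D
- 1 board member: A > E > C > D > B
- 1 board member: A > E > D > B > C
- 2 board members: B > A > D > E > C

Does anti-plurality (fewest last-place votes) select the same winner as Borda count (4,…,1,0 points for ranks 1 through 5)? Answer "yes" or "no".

Anti-plurality — last-place votes: C 3, E 9, D 7, B 1, A 0. Winner: A.
Borda — scores: C 37, E 15, D 38, B 54, A 56. Winner: A.
The two methods agree.

yes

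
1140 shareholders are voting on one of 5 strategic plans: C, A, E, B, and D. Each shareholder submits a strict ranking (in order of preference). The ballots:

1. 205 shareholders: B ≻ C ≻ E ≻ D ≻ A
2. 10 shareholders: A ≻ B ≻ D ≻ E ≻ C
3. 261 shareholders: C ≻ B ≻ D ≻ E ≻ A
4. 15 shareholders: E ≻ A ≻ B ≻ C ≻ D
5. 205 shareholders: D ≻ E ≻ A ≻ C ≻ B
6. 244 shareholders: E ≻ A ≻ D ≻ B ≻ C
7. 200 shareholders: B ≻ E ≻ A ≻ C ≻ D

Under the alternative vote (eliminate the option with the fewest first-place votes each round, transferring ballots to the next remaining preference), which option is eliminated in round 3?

Round 1: C 261, A 10, E 259, B 405, D 205. Eliminate A.
Round 2: C 261, E 259, B 415, D 205. Eliminate D.
Round 3: C 261, E 464, B 415. Eliminate C.

C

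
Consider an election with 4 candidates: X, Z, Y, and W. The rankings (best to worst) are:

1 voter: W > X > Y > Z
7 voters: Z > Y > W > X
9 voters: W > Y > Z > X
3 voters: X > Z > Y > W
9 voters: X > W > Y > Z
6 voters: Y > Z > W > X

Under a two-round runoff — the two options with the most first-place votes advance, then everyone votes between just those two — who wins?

Round 1 first-place votes: X 12, Z 7, Y 6, W 10.
X and W advance.
Runoff: X is preferred to W by 12 voters; W by 23.
W wins the runoff.

W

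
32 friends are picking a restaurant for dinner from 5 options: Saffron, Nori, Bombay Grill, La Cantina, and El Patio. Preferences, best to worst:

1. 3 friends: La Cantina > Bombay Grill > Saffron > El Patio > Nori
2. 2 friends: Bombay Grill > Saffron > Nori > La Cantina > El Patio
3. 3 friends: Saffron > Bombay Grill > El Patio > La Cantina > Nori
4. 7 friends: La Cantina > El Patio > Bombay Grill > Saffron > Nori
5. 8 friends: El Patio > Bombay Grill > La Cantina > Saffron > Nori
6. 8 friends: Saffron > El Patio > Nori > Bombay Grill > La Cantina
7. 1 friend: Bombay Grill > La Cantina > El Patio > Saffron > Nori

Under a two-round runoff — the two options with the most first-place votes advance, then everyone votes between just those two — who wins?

La Cantina

Round 1 first-place votes: Saffron 11, Nori 0, Bombay Grill 3, La Cantina 10, El Patio 8.
Saffron and La Cantina advance.
Runoff: Saffron is preferred to La Cantina by 13 voters; La Cantina by 19.
La Cantina wins the runoff.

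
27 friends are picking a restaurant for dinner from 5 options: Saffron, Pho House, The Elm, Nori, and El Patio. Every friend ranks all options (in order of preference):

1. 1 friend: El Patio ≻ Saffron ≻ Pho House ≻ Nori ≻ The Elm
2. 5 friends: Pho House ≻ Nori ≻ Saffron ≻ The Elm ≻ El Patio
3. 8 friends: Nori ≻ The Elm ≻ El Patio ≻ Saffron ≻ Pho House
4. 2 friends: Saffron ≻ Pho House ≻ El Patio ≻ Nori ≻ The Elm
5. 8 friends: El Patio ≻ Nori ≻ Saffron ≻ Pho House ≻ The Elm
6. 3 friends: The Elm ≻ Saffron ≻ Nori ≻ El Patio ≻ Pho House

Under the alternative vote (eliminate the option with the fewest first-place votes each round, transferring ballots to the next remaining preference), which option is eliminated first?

Round 1: Saffron 2, Pho House 5, The Elm 3, Nori 8, El Patio 9. Eliminate Saffron.

Saffron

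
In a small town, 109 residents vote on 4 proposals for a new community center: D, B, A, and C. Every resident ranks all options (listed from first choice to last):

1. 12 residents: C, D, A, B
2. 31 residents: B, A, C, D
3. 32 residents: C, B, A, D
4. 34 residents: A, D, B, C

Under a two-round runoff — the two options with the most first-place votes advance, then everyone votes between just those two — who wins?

A

Round 1 first-place votes: D 0, B 31, A 34, C 44.
C and A advance.
Runoff: C is preferred to A by 44 voters; A by 65.
A wins the runoff.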